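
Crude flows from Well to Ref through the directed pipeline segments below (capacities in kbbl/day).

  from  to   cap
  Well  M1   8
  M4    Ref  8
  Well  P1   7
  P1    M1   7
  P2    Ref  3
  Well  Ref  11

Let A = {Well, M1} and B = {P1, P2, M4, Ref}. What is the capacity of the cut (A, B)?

Edges leaving {Well, M1}: Well→P1 (7), Well→Ref (11).
Cut capacity = 7 + 11 = 18.

18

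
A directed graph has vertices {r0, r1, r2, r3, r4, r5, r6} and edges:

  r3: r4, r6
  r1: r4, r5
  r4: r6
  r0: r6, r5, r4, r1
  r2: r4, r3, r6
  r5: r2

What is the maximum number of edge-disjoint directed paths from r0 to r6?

Assign every edge capacity 1; by Menger, the answer equals the max flow.
Path r0→r6 (+1); total 1.
Path r0→r4→r6 (+1); total 2.
Path r0→r5→r2→r6 (+1); total 3.
No residual r0→r6 path; max flow = 3.
Certifying cut of size 3: {r0→r6, r4→r6, r5→r2}.

3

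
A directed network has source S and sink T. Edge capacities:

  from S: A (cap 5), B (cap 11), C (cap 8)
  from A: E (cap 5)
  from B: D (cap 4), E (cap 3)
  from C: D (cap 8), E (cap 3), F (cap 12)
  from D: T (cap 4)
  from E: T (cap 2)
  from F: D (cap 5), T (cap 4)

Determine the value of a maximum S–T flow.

10

Augment S→A→E→T: bottleneck 2, flow now 2.
Augment S→B→D→T: bottleneck 4, flow now 6.
Augment S→C→F→T: bottleneck 4, flow now 10.
No augmenting path remains; maximum flow = 10.
In the residual graph, reachable from S: {S, A, B, C, D, E, F}.
Min-cut edges: D→T (4), E→T (2), F→T (4); capacity 4 + 2 + 4 = 10.
This cut is saturated, so no flow can exceed 10.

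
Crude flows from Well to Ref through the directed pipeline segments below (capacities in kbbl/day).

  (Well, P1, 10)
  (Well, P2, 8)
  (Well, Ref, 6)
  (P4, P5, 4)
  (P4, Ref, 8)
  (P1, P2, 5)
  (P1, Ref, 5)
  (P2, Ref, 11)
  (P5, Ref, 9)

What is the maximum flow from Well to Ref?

22

Augment Well→Ref: bottleneck 6, flow now 6.
Augment Well→P1→Ref: bottleneck 5, flow now 11.
Augment Well→P2→Ref: bottleneck 8, flow now 19.
Augment Well→P1→P2→Ref: bottleneck 3, flow now 22.
No augmenting path remains; maximum flow = 22.
In the residual graph, reachable from Well: {Well, P1, P2}.
Min-cut edges: Well→Ref (6), P1→Ref (5), P2→Ref (11); capacity 6 + 5 + 11 = 22.
This cut is saturated, so no flow can exceed 22.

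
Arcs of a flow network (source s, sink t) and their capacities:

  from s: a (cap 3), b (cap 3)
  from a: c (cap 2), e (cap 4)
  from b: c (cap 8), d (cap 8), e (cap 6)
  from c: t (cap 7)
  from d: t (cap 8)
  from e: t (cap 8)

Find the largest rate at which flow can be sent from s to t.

Augment s→a→c→t: bottleneck 2, flow now 2.
Augment s→a→e→t: bottleneck 1, flow now 3.
Augment s→b→c→t: bottleneck 3, flow now 6.
No augmenting path remains; maximum flow = 6.
In the residual graph, reachable from s: {s}.
Min-cut edges: s→a (3), s→b (3); capacity 3 + 3 = 6.
This cut is saturated, so no flow can exceed 6.

6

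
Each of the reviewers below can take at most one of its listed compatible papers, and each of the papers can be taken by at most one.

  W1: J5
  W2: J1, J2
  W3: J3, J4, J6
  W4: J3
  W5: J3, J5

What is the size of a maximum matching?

4

Unit-capacity flow: source→left, listed edges, right→sink; max matching = max flow.
Augmenting path W1→J5 (+1); matched 1.
Augmenting path W2→J1 (+1); matched 2.
Augmenting path W3→J3 (+1); matched 3.
Augmenting path W4→J3→W3→J4 (+1); matched 4.
No augmenting path remains; maximum matching = 4.
König certificate: {W2, W3, J3, J5} is a vertex cover of size 4 (every listed pair touches it), so no matching can be larger.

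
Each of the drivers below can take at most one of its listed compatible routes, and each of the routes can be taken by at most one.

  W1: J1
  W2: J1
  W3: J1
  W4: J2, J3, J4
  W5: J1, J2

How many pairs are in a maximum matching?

3

Unit-capacity flow: source→left, listed edges, right→sink; max matching = max flow.
Augmenting path W1→J1 (+1); matched 1.
Augmenting path W4→J2 (+1); matched 2.
Augmenting path W5→J2→W4→J3 (+1); matched 3.
No augmenting path remains; maximum matching = 3.
König certificate: {W4, W5, J1} is a vertex cover of size 3 (every listed pair touches it), so no matching can be larger.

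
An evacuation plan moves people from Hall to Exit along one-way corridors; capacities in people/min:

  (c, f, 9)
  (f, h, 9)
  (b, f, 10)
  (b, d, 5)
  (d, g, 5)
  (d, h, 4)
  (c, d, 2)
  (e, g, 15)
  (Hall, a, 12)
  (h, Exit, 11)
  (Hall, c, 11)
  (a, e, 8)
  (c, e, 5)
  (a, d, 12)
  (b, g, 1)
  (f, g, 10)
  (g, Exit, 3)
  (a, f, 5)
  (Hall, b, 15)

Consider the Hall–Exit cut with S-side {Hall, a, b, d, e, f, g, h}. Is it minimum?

Given cut capacity: 11 + 3 + 11 = 25.
Augment Hall→b→g→Exit: bottleneck 1, flow now 1.
Augment Hall→a→d→g→Exit: bottleneck 2, flow now 3.
Augment Hall→a→d→h→Exit: bottleneck 4, flow now 7.
Augment Hall→a→f→h→Exit: bottleneck 5, flow now 12.
Augment Hall→b→f→h→Exit: bottleneck 2, flow now 14.
No augmenting path remains; maximum flow = 14.
In the residual graph, reachable from Hall: {Hall, a, b, c, d, e, f, g, h}.
Min-cut edges: g→Exit (3), h→Exit (11); capacity 3 + 11 = 14.
Cut capacity 25 exceeds the max flow 14, so it is not minimum.

No — its capacity is 25, but the minimum cut has capacity 14.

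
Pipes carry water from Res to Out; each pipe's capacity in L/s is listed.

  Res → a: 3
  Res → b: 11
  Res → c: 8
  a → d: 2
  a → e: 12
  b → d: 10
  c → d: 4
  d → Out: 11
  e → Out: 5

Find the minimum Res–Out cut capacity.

14

Augment Res→a→d→Out: bottleneck 2, flow now 2.
Augment Res→a→e→Out: bottleneck 1, flow now 3.
Augment Res→b→d→Out: bottleneck 9, flow now 12.
Augment Res→b→d→a→e→Out: bottleneck 1, flow now 13. (uses reverse residual edge)
Augment Res→c→d→a→e→Out: bottleneck 1, flow now 14. (uses reverse residual edge)
No augmenting path remains; maximum flow = 14.
By max-flow min-cut, the minimum cut capacity equals the max flow.
In the residual graph, reachable from Res: {Res, b, c, d}.
Min-cut edges: Res→a (3), d→Out (11); capacity 3 + 11 = 14.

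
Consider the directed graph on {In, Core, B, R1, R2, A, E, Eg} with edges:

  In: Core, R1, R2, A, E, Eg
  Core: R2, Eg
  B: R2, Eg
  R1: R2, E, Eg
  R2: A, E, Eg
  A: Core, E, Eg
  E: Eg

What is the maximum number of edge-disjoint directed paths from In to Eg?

Assign every edge capacity 1; by Menger, the answer equals the max flow.
Path In→Eg (+1); total 1.
Path In→Core→Eg (+1); total 2.
Path In→R1→Eg (+1); total 3.
Path In→R2→Eg (+1); total 4.
Path In→A→Eg (+1); total 5.
Path In→E→Eg (+1); total 6.
No residual In→Eg path; max flow = 6.
Certifying cut of size 6: {In→A, In→Core, In→E, In→Eg, In→R1, In→R2}.

6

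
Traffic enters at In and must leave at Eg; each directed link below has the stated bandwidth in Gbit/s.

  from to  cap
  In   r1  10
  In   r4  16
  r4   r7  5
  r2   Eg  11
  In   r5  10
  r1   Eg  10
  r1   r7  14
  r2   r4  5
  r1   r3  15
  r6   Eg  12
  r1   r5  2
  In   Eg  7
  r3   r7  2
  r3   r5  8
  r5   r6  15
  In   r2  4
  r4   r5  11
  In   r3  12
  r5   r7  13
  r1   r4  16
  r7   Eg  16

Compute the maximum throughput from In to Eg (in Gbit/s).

Augment In→Eg: bottleneck 7, flow now 7.
Augment In→r1→Eg: bottleneck 10, flow now 17.
Augment In→r2→Eg: bottleneck 4, flow now 21.
Augment In→r3→r7→Eg: bottleneck 2, flow now 23.
Augment In→r4→r7→Eg: bottleneck 5, flow now 28.
Augment In→r5→r6→Eg: bottleneck 10, flow now 38.
Augment In→r3→r5→r6→Eg: bottleneck 2, flow now 40.
Augment In→r3→r5→r7→Eg: bottleneck 6, flow now 46.
Augment In→r4→r5→r7→Eg: bottleneck 3, flow now 49.
No augmenting path remains; maximum flow = 49.
In the residual graph, reachable from In: {In, r3, r4, r5, r6, r7}.
Min-cut edges: In→r1 (10), In→r2 (4), In→Eg (7), r6→Eg (12), r7→Eg (16); capacity 10 + 4 + 7 + 12 + 16 = 49.
This cut is saturated, so no flow can exceed 49.

49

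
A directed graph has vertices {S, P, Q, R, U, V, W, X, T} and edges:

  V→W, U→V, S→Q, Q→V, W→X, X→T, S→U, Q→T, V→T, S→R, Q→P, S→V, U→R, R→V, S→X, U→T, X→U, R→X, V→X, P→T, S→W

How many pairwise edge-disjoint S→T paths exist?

Assign every edge capacity 1; by Menger, the answer equals the max flow.
Path S→Q→T (+1); total 1.
Path S→U→T (+1); total 2.
Path S→V→T (+1); total 3.
Path S→X→T (+1); total 4.
No residual S→T path; max flow = 4.
Certifying cut of size 4: {S→Q, U→T, V→T, X→T}.

4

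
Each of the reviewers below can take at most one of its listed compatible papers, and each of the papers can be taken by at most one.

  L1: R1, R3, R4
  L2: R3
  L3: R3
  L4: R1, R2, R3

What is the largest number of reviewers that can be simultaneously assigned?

3

Unit-capacity flow: source→left, listed edges, right→sink; max matching = max flow.
Augmenting path L1→R1 (+1); matched 1.
Augmenting path L2→R3 (+1); matched 2.
Augmenting path L4→R2 (+1); matched 3.
No augmenting path remains; maximum matching = 3.
König certificate: {L1, L4, R3} is a vertex cover of size 3 (every listed pair touches it), so no matching can be larger.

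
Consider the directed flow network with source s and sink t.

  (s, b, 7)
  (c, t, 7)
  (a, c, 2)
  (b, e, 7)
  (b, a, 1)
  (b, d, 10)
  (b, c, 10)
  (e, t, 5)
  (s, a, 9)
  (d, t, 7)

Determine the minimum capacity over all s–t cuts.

Augment s→a→c→t: bottleneck 2, flow now 2.
Augment s→b→c→t: bottleneck 5, flow now 7.
Augment s→b→d→t: bottleneck 2, flow now 9.
No augmenting path remains; maximum flow = 9.
By max-flow min-cut, the minimum cut capacity equals the max flow.
In the residual graph, reachable from s: {s, a}.
Min-cut edges: s→b (7), a→c (2); capacity 7 + 2 = 9.

9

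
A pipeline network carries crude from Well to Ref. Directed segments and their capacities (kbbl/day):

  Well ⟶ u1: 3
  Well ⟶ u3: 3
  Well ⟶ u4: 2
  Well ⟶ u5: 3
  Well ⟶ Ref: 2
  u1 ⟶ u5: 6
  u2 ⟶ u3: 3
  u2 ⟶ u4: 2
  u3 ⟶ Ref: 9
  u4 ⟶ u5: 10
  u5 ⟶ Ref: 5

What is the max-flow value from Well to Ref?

Augment Well→Ref: bottleneck 2, flow now 2.
Augment Well→u3→Ref: bottleneck 3, flow now 5.
Augment Well→u5→Ref: bottleneck 3, flow now 8.
Augment Well→u1→u5→Ref: bottleneck 2, flow now 10.
No augmenting path remains; maximum flow = 10.
In the residual graph, reachable from Well: {Well, u1, u4, u5}.
Min-cut edges: Well→u3 (3), Well→Ref (2), u5→Ref (5); capacity 3 + 2 + 5 = 10.
This cut is saturated, so no flow can exceed 10.

10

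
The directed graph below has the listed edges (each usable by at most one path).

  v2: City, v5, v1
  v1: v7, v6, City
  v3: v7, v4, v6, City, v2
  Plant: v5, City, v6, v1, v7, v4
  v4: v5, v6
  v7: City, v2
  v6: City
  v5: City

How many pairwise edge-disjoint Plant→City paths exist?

Assign every edge capacity 1; by Menger, the answer equals the max flow.
Path Plant→City (+1); total 1.
Path Plant→v1→City (+1); total 2.
Path Plant→v5→City (+1); total 3.
Path Plant→v6→City (+1); total 4.
Path Plant→v7→City (+1); total 5.
No residual Plant→City path; max flow = 5.
Certifying cut of size 5: {Plant→City, Plant→v1, Plant→v7, v5→City, v6→City}.

5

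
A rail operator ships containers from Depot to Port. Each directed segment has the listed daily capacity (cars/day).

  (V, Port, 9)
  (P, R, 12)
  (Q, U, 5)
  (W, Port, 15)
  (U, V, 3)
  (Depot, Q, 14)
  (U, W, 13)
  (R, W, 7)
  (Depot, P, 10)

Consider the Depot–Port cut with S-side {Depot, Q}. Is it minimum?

Given cut capacity: 10 + 5 = 15.
Augment Depot→P→R→W→Port: bottleneck 7, flow now 7.
Augment Depot→Q→U→V→Port: bottleneck 3, flow now 10.
Augment Depot→Q→U→W→Port: bottleneck 2, flow now 12.
No augmenting path remains; maximum flow = 12.
In the residual graph, reachable from Depot: {Depot, P, Q, R}.
Min-cut edges: Q→U (5), R→W (7); capacity 5 + 7 = 12.
Cut capacity 15 exceeds the max flow 12, so it is not minimum.

No — its capacity is 15, but the minimum cut has capacity 12.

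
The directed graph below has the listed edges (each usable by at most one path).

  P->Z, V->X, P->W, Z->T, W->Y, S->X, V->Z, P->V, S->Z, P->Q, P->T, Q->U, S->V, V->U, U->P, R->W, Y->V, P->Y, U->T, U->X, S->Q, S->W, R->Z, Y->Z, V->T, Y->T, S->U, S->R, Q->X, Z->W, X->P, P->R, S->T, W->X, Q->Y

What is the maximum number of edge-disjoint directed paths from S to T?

Assign every edge capacity 1; by Menger, the answer equals the max flow.
Path S→T (+1); total 1.
Path S→U→T (+1); total 2.
Path S→V→T (+1); total 3.
Path S→Z→T (+1); total 4.
Path S→Q→Y→T (+1); total 5.
Path S→X→P→T (+1); total 6.
No residual S→T path; max flow = 6.
Certifying cut of size 6: {P→T, S→T, U→T, V→T, Y→T, Z→T}.

6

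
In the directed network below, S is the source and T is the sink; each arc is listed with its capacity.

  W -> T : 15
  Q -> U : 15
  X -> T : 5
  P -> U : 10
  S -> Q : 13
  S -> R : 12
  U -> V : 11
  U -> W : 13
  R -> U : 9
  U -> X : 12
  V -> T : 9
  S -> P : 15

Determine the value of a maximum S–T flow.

27

Augment S→P→U→V→T: bottleneck 9, flow now 9.
Augment S→P→U→W→T: bottleneck 1, flow now 10.
Augment S→Q→U→W→T: bottleneck 12, flow now 22.
Augment S→Q→U→X→T: bottleneck 1, flow now 23.
Augment S→R→U→X→T: bottleneck 4, flow now 27.
No augmenting path remains; maximum flow = 27.
In the residual graph, reachable from S: {S, P, Q, R, U, V, X}.
Min-cut edges: U→W (13), V→T (9), X→T (5); capacity 13 + 9 + 5 = 27.
This cut is saturated, so no flow can exceed 27.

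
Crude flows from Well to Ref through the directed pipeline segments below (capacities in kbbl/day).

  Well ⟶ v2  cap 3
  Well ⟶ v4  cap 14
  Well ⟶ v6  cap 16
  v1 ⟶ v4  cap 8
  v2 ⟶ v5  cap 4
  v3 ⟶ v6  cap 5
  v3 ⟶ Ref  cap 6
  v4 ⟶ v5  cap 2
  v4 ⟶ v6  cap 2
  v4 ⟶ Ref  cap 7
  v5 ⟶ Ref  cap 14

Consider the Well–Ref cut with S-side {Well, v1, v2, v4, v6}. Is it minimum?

No — its capacity is 13, but the minimum cut has capacity 12.

Given cut capacity: 4 + 2 + 7 = 13.
Augment Well→v4→Ref: bottleneck 7, flow now 7.
Augment Well→v2→v5→Ref: bottleneck 3, flow now 10.
Augment Well→v4→v5→Ref: bottleneck 2, flow now 12.
No augmenting path remains; maximum flow = 12.
In the residual graph, reachable from Well: {Well, v4, v6}.
Min-cut edges: Well→v2 (3), v4→v5 (2), v4→Ref (7); capacity 3 + 2 + 7 = 12.
Cut capacity 13 exceeds the max flow 12, so it is not minimum.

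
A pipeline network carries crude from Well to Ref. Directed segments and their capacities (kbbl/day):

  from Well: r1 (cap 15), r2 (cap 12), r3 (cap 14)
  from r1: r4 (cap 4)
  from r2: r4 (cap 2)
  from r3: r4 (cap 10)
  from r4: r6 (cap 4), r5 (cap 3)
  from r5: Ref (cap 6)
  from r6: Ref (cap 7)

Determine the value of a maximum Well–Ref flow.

7

Augment Well→r1→r4→r5→Ref: bottleneck 3, flow now 3.
Augment Well→r1→r4→r6→Ref: bottleneck 1, flow now 4.
Augment Well→r2→r4→r6→Ref: bottleneck 2, flow now 6.
Augment Well→r3→r4→r6→Ref: bottleneck 1, flow now 7.
No augmenting path remains; maximum flow = 7.
In the residual graph, reachable from Well: {Well, r1, r2, r3, r4}.
Min-cut edges: r4→r5 (3), r4→r6 (4); capacity 3 + 4 = 7.
This cut is saturated, so no flow can exceed 7.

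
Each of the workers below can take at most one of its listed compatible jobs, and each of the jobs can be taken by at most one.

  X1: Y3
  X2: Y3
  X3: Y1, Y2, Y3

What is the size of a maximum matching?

Unit-capacity flow: source→left, listed edges, right→sink; max matching = max flow.
Augmenting path X1→Y3 (+1); matched 1.
Augmenting path X3→Y1 (+1); matched 2.
No augmenting path remains; maximum matching = 2.
König certificate: {X3, Y3} is a vertex cover of size 2 (every listed pair touches it), so no matching can be larger.

2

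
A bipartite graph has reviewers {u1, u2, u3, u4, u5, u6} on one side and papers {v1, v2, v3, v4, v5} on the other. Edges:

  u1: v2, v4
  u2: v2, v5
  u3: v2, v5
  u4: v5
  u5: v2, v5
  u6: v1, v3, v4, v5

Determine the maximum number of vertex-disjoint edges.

Unit-capacity flow: source→left, listed edges, right→sink; max matching = max flow.
Augmenting path u1→v2 (+1); matched 1.
Augmenting path u2→v5 (+1); matched 2.
Augmenting path u6→v1 (+1); matched 3.
Augmenting path u3→v2→u1→v4 (+1); matched 4.
No augmenting path remains; maximum matching = 4.
König certificate: {u1, u6, v2, v5} is a vertex cover of size 4 (every listed pair touches it), so no matching can be larger.

4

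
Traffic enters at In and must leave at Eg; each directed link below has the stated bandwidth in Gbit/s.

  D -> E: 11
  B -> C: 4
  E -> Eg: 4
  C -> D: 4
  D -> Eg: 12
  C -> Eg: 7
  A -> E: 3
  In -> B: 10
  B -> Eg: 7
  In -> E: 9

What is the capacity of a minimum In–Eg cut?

Augment In→B→Eg: bottleneck 7, flow now 7.
Augment In→E→Eg: bottleneck 4, flow now 11.
Augment In→B→C→Eg: bottleneck 3, flow now 14.
No augmenting path remains; maximum flow = 14.
By max-flow min-cut, the minimum cut capacity equals the max flow.
In the residual graph, reachable from In: {In, E}.
Min-cut edges: In→B (10), E→Eg (4); capacity 10 + 4 = 14.

14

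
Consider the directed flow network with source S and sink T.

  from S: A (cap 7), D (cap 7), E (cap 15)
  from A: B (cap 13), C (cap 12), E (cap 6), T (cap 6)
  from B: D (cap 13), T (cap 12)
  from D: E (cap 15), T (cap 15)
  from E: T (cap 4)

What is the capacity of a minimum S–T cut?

18

Augment S→A→T: bottleneck 6, flow now 6.
Augment S→D→T: bottleneck 7, flow now 13.
Augment S→E→T: bottleneck 4, flow now 17.
Augment S→A→B→T: bottleneck 1, flow now 18.
No augmenting path remains; maximum flow = 18.
By max-flow min-cut, the minimum cut capacity equals the max flow.
In the residual graph, reachable from S: {S, E}.
Min-cut edges: S→A (7), S→D (7), E→T (4); capacity 7 + 7 + 4 = 18.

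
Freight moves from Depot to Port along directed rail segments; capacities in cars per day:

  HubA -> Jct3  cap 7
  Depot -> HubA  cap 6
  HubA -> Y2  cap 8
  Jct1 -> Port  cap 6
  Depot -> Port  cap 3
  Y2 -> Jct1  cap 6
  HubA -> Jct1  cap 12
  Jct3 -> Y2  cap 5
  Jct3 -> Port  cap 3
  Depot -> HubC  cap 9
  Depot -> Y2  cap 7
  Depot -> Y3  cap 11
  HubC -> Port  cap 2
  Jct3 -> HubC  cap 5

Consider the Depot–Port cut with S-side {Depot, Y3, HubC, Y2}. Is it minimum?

Given cut capacity: 6 + 3 + 2 + 6 = 17.
Augment Depot→Port: bottleneck 3, flow now 3.
Augment Depot→HubC→Port: bottleneck 2, flow now 5.
Augment Depot→HubA→Jct3→Port: bottleneck 3, flow now 8.
Augment Depot→HubA→Jct1→Port: bottleneck 3, flow now 11.
Augment Depot→Y2→Jct1→Port: bottleneck 3, flow now 14.
No augmenting path remains; maximum flow = 14.
In the residual graph, reachable from Depot: {Depot, Y3, HubA, Jct3, HubC, Y2, Jct1}.
Min-cut edges: Depot→Port (3), Jct3→Port (3), HubC→Port (2), Jct1→Port (6); capacity 3 + 3 + 2 + 6 = 14.
Cut capacity 17 exceeds the max flow 14, so it is not minimum.

No — its capacity is 17, but the minimum cut has capacity 14.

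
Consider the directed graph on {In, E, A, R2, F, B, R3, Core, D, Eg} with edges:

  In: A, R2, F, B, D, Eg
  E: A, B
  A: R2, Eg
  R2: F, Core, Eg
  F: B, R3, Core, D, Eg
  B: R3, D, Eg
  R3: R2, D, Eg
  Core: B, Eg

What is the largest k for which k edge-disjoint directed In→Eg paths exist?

Assign every edge capacity 1; by Menger, the answer equals the max flow.
Path In→Eg (+1); total 1.
Path In→A→Eg (+1); total 2.
Path In→R2→Eg (+1); total 3.
Path In→F→Eg (+1); total 4.
Path In→B→Eg (+1); total 5.
No residual In→Eg path; max flow = 5.
Certifying cut of size 5: {In→A, In→B, In→Eg, In→F, In→R2}.

5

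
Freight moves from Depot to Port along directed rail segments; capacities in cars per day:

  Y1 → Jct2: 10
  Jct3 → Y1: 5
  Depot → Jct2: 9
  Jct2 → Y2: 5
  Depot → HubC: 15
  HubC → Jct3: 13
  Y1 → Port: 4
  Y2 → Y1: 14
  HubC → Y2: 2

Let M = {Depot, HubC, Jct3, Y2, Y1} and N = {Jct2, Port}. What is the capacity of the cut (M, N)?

23

Edges leaving {Depot, HubC, Jct3, Y2, Y1}: Depot→Jct2 (9), Y1→Jct2 (10), Y1→Port (4).
Cut capacity = 9 + 10 + 4 = 23.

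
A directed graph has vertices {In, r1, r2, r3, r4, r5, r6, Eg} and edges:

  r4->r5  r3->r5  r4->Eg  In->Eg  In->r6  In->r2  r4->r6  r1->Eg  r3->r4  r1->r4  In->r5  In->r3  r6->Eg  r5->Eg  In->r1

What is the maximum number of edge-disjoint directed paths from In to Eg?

5

Assign every edge capacity 1; by Menger, the answer equals the max flow.
Path In→Eg (+1); total 1.
Path In→r1→Eg (+1); total 2.
Path In→r5→Eg (+1); total 3.
Path In→r6→Eg (+1); total 4.
Path In→r3→r4→Eg (+1); total 5.
No residual In→Eg path; max flow = 5.
Certifying cut of size 5: {In→Eg, In→r1, In→r3, In→r5, In→r6}.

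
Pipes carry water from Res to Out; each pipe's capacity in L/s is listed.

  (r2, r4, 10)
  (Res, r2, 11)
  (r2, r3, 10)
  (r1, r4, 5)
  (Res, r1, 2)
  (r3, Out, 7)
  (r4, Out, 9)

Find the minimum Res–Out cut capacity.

13

Augment Res→r1→r4→Out: bottleneck 2, flow now 2.
Augment Res→r2→r3→Out: bottleneck 7, flow now 9.
Augment Res→r2→r4→Out: bottleneck 4, flow now 13.
No augmenting path remains; maximum flow = 13.
By max-flow min-cut, the minimum cut capacity equals the max flow.
In the residual graph, reachable from Res: {Res}.
Min-cut edges: Res→r1 (2), Res→r2 (11); capacity 2 + 11 = 13.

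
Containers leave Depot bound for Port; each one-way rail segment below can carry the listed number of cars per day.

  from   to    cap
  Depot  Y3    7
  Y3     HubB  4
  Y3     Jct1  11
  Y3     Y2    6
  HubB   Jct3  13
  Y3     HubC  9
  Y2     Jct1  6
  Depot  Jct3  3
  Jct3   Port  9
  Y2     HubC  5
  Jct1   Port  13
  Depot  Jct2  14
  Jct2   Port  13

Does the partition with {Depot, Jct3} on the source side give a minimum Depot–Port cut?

Given cut capacity: 7 + 14 + 9 = 30.
Augment Depot→Jct3→Port: bottleneck 3, flow now 3.
Augment Depot→Jct2→Port: bottleneck 13, flow now 16.
Augment Depot→Y3→Jct1→Port: bottleneck 7, flow now 23.
No augmenting path remains; maximum flow = 23.
In the residual graph, reachable from Depot: {Depot, Jct2}.
Min-cut edges: Depot→Y3 (7), Depot→Jct3 (3), Jct2→Port (13); capacity 7 + 3 + 13 = 23.
Cut capacity 30 exceeds the max flow 23, so it is not minimum.

No — its capacity is 30, but the minimum cut has capacity 23.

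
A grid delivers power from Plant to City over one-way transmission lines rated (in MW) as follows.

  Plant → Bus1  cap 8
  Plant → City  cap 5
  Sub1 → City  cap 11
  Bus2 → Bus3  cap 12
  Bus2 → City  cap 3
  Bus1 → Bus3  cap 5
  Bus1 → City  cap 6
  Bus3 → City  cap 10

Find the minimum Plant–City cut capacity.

13

Augment Plant→City: bottleneck 5, flow now 5.
Augment Plant→Bus1→City: bottleneck 6, flow now 11.
Augment Plant→Bus1→Bus3→City: bottleneck 2, flow now 13.
No augmenting path remains; maximum flow = 13.
By max-flow min-cut, the minimum cut capacity equals the max flow.
In the residual graph, reachable from Plant: {Plant}.
Min-cut edges: Plant→Bus1 (8), Plant→City (5); capacity 8 + 5 = 13.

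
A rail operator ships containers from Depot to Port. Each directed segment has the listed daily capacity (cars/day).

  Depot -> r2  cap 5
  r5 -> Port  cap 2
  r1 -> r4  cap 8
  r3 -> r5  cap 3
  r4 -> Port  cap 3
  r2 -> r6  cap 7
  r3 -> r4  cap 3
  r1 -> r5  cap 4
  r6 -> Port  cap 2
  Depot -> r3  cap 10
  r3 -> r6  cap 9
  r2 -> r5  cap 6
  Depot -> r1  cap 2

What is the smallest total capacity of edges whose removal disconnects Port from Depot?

7

Augment Depot→r1→r4→Port: bottleneck 2, flow now 2.
Augment Depot→r2→r5→Port: bottleneck 2, flow now 4.
Augment Depot→r2→r6→Port: bottleneck 2, flow now 6.
Augment Depot→r3→r4→Port: bottleneck 1, flow now 7.
No augmenting path remains; maximum flow = 7.
By max-flow min-cut, the minimum cut capacity equals the max flow.
In the residual graph, reachable from Depot: {Depot, r1, r2, r3, r4, r5, r6}.
Min-cut edges: r4→Port (3), r5→Port (2), r6→Port (2); capacity 3 + 2 + 2 = 7.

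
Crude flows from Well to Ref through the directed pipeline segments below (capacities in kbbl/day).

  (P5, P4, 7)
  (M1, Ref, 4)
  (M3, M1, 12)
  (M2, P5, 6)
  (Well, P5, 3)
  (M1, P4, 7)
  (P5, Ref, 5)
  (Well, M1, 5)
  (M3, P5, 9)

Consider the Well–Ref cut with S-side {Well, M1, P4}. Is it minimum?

Given cut capacity: 3 + 4 = 7.
Augment Well→M1→Ref: bottleneck 4, flow now 4.
Augment Well→P5→Ref: bottleneck 3, flow now 7.
No augmenting path remains; maximum flow = 7.
Cut capacity 7 equals the max flow, so it is a minimum cut.

Yes — it is a minimum cut (capacity 7).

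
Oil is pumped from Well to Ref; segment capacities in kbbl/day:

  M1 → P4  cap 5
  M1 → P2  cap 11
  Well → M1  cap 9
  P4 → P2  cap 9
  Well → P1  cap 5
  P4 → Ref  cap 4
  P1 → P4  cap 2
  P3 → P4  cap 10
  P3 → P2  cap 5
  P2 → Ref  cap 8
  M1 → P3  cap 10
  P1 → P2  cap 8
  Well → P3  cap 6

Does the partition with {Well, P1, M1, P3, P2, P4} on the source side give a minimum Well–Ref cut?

Yes — it is a minimum cut (capacity 12).

Given cut capacity: 8 + 4 = 12.
Augment Well→P1→P2→Ref: bottleneck 5, flow now 5.
Augment Well→M1→P2→Ref: bottleneck 3, flow now 8.
Augment Well→M1→P4→Ref: bottleneck 4, flow now 12.
No augmenting path remains; maximum flow = 12.
Cut capacity 12 equals the max flow, so it is a minimum cut.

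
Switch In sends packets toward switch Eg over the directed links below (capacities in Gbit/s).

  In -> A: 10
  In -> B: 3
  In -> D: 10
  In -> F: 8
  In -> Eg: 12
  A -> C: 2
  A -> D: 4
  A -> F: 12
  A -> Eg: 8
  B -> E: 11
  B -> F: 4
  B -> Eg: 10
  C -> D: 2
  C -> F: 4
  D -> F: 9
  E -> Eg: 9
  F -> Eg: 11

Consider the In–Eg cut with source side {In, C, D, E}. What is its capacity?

Edges leaving {In, C, D, E}: In→A (10), In→B (3), In→F (8), In→Eg (12), C→F (4), D→F (9), E→Eg (9).
Cut capacity = 10 + 3 + 8 + 12 + 4 + 9 + 9 = 55.

55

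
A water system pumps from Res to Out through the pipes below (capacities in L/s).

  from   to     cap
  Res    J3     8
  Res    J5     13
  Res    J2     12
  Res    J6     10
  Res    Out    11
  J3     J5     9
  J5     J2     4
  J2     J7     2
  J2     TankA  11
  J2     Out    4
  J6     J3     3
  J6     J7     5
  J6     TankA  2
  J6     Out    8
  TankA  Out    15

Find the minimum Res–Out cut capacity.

Augment Res→Out: bottleneck 11, flow now 11.
Augment Res→J2→Out: bottleneck 4, flow now 15.
Augment Res→J6→Out: bottleneck 8, flow now 23.
Augment Res→J2→TankA→Out: bottleneck 8, flow now 31.
Augment Res→J6→TankA→Out: bottleneck 2, flow now 33.
Augment Res→J5→J2→TankA→Out: bottleneck 3, flow now 36.
No augmenting path remains; maximum flow = 36.
By max-flow min-cut, the minimum cut capacity equals the max flow.
In the residual graph, reachable from Res: {Res, J3, J5, J2, J7}.
Min-cut edges: Res→J6 (10), Res→Out (11), J2→TankA (11), J2→Out (4); capacity 10 + 11 + 11 + 4 = 36.

36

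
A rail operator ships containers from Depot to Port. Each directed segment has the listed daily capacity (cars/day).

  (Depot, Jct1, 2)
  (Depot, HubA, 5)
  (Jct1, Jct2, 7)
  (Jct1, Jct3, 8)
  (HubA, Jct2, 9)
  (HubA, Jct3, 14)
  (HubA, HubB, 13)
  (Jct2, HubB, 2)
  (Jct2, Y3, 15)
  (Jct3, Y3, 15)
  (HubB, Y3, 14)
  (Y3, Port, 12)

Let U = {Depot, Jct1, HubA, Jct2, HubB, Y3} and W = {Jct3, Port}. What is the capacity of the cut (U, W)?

34

Edges leaving {Depot, Jct1, HubA, Jct2, HubB, Y3}: Jct1→Jct3 (8), HubA→Jct3 (14), Y3→Port (12).
Cut capacity = 8 + 14 + 12 = 34.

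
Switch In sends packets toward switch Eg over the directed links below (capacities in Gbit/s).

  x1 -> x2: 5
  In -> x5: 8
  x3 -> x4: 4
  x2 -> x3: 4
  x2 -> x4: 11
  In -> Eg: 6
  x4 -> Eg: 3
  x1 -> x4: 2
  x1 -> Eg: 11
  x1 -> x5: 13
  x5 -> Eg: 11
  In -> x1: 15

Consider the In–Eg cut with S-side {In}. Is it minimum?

Given cut capacity: 15 + 8 + 6 = 29.
Augment In→Eg: bottleneck 6, flow now 6.
Augment In→x1→Eg: bottleneck 11, flow now 17.
Augment In→x5→Eg: bottleneck 8, flow now 25.
Augment In→x1→x4→Eg: bottleneck 2, flow now 27.
Augment In→x1→x5→Eg: bottleneck 2, flow now 29.
No augmenting path remains; maximum flow = 29.
Cut capacity 29 equals the max flow, so it is a minimum cut.

Yes — it is a minimum cut (capacity 29).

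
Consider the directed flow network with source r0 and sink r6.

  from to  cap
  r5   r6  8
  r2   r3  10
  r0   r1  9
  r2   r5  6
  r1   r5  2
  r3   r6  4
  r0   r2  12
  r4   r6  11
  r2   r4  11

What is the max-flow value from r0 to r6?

14

Augment r0→r1→r5→r6: bottleneck 2, flow now 2.
Augment r0→r2→r3→r6: bottleneck 4, flow now 6.
Augment r0→r2→r4→r6: bottleneck 8, flow now 14.
No augmenting path remains; maximum flow = 14.
In the residual graph, reachable from r0: {r0, r1}.
Min-cut edges: r0→r2 (12), r1→r5 (2); capacity 12 + 2 = 14.
This cut is saturated, so no flow can exceed 14.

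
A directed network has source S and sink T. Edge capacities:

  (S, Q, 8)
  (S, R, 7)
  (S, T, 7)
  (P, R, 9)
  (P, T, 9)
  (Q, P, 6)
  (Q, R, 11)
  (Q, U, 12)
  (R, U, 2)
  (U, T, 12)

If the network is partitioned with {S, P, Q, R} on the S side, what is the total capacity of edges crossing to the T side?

30

Edges leaving {S, P, Q, R}: S→T (7), P→T (9), Q→U (12), R→U (2).
Cut capacity = 7 + 9 + 12 + 2 = 30.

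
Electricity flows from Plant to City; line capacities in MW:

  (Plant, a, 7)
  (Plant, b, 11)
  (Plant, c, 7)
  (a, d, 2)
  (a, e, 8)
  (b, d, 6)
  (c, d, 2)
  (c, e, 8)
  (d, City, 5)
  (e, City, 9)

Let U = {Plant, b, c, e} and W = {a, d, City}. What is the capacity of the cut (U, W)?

24

Edges leaving {Plant, b, c, e}: Plant→a (7), b→d (6), c→d (2), e→City (9).
Cut capacity = 7 + 6 + 2 + 9 = 24.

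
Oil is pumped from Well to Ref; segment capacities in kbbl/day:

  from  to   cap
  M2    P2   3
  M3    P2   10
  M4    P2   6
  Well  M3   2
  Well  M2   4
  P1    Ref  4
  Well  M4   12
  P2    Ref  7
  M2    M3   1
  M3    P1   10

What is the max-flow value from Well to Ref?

10

Augment Well→M3→P1→Ref: bottleneck 2, flow now 2.
Augment Well→M4→P2→Ref: bottleneck 6, flow now 8.
Augment Well→M2→P2→Ref: bottleneck 1, flow now 9.
Augment Well→M2→M3→P1→Ref: bottleneck 1, flow now 10.
No augmenting path remains; maximum flow = 10.
In the residual graph, reachable from Well: {Well, M4, M2, P2}.
Min-cut edges: Well→M3 (2), M2→M3 (1), P2→Ref (7); capacity 2 + 1 + 7 = 10.
This cut is saturated, so no flow can exceed 10.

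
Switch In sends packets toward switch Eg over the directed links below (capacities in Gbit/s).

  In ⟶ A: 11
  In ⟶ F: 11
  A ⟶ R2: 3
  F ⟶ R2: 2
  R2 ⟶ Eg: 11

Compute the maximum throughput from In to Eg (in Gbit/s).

Augment In→A→R2→Eg: bottleneck 3, flow now 3.
Augment In→F→R2→Eg: bottleneck 2, flow now 5.
No augmenting path remains; maximum flow = 5.
In the residual graph, reachable from In: {In, A, F}.
Min-cut edges: A→R2 (3), F→R2 (2); capacity 3 + 2 = 5.
This cut is saturated, so no flow can exceed 5.

5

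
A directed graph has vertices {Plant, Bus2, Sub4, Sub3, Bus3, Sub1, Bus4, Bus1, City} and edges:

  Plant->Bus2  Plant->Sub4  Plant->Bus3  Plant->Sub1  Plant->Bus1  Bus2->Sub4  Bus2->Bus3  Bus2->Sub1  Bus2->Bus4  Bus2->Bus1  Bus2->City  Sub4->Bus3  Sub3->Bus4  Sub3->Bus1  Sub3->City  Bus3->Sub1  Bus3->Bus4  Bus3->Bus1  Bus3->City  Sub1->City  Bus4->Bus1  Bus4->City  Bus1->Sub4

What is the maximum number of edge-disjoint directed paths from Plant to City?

Assign every edge capacity 1; by Menger, the answer equals the max flow.
Path Plant→Bus2→City (+1); total 1.
Path Plant→Bus3→City (+1); total 2.
Path Plant→Sub1→City (+1); total 3.
Path Plant→Sub4→Bus3→Bus4→City (+1); total 4.
No residual Plant→City path; max flow = 4.
Certifying cut of size 4: {Plant→Bus2, Plant→Bus3, Plant→Sub1, Sub4→Bus3}.

4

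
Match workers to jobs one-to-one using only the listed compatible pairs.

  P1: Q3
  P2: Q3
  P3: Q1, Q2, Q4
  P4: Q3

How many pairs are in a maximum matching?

Unit-capacity flow: source→left, listed edges, right→sink; max matching = max flow.
Augmenting path P1→Q3 (+1); matched 1.
Augmenting path P3→Q1 (+1); matched 2.
No augmenting path remains; maximum matching = 2.
König certificate: {P3, Q3} is a vertex cover of size 2 (every listed pair touches it), so no matching can be larger.

2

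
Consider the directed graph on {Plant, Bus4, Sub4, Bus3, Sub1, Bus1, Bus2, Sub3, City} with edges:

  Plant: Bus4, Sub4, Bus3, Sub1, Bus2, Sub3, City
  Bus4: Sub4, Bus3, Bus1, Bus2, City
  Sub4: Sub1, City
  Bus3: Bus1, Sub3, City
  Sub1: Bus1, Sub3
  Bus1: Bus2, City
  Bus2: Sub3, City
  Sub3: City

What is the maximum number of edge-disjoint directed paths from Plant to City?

7

Assign every edge capacity 1; by Menger, the answer equals the max flow.
Path Plant→City (+1); total 1.
Path Plant→Bus4→City (+1); total 2.
Path Plant→Sub4→City (+1); total 3.
Path Plant→Bus3→City (+1); total 4.
Path Plant→Bus2→City (+1); total 5.
Path Plant→Sub3→City (+1); total 6.
Path Plant→Sub1→Bus1→City (+1); total 7.
No residual Plant→City path; max flow = 7.
Certifying cut of size 7: {Plant→Bus2, Plant→Bus3, Plant→Bus4, Plant→City, Plant→Sub1, Plant→Sub3, Plant→Sub4}.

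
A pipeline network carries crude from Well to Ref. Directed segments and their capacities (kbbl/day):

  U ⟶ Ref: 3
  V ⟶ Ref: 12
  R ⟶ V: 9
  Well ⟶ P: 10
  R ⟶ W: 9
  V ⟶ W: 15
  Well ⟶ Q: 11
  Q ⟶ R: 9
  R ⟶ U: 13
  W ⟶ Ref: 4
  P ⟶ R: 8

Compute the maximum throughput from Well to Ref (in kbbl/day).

Augment Well→P→R→U→Ref: bottleneck 3, flow now 3.
Augment Well→P→R→V→Ref: bottleneck 5, flow now 8.
Augment Well→Q→R→V→Ref: bottleneck 4, flow now 12.
Augment Well→Q→R→W→Ref: bottleneck 4, flow now 16.
No augmenting path remains; maximum flow = 16.
In the residual graph, reachable from Well: {Well, P, Q, R, U, W}.
Min-cut edges: R→V (9), U→Ref (3), W→Ref (4); capacity 9 + 3 + 4 = 16.
This cut is saturated, so no flow can exceed 16.

16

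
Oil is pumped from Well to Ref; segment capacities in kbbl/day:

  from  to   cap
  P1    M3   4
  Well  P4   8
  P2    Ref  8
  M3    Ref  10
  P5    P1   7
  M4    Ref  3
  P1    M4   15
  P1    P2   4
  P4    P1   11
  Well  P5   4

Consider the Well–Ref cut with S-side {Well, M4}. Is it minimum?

No — its capacity is 15, but the minimum cut has capacity 11.

Given cut capacity: 8 + 4 + 3 = 15.
Augment Well→P4→P1→M3→Ref: bottleneck 4, flow now 4.
Augment Well→P4→P1→M4→Ref: bottleneck 3, flow now 7.
Augment Well→P4→P1→P2→Ref: bottleneck 1, flow now 8.
Augment Well→P5→P1→P2→Ref: bottleneck 3, flow now 11.
No augmenting path remains; maximum flow = 11.
In the residual graph, reachable from Well: {Well, P4, P5, P1, M4}.
Min-cut edges: P1→M3 (4), P1→P2 (4), M4→Ref (3); capacity 4 + 4 + 3 = 11.
Cut capacity 15 exceeds the max flow 11, so it is not minimum.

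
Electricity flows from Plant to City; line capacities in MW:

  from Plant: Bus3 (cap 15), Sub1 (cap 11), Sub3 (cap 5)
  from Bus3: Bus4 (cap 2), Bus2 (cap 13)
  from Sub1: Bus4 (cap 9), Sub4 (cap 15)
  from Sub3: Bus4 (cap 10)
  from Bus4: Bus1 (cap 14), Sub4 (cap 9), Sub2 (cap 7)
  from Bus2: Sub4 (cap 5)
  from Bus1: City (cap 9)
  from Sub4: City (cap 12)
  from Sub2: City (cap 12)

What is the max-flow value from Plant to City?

Augment Plant→Sub1→Sub4→City: bottleneck 11, flow now 11.
Augment Plant→Bus3→Bus4→Bus1→City: bottleneck 2, flow now 13.
Augment Plant→Bus3→Bus2→Sub4→City: bottleneck 1, flow now 14.
Augment Plant→Sub3→Bus4→Bus1→City: bottleneck 5, flow now 19.
Augment Plant→Bus3→Bus2→Sub4→Sub1→Bus4→Bus1→City: bottleneck 2, flow now 21. (uses reverse residual edge)
Augment Plant→Bus3→Bus2→Sub4→Sub1→Bus4→Sub2→City: bottleneck 2, flow now 23. (uses reverse residual edge)
No augmenting path remains; maximum flow = 23.
In the residual graph, reachable from Plant: {Plant, Bus3, Bus2}.
Min-cut edges: Plant→Sub1 (11), Plant→Sub3 (5), Bus3→Bus4 (2), Bus2→Sub4 (5); capacity 11 + 5 + 2 + 5 = 23.
This cut is saturated, so no flow can exceed 23.

23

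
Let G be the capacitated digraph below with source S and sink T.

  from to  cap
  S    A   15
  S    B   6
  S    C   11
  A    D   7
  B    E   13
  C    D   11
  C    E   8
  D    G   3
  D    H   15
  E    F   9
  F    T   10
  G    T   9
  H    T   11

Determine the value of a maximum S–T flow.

Augment S→A→D→G→T: bottleneck 3, flow now 3.
Augment S→A→D→H→T: bottleneck 4, flow now 7.
Augment S→B→E→F→T: bottleneck 6, flow now 13.
Augment S→C→D→H→T: bottleneck 7, flow now 20.
Augment S→C→E→F→T: bottleneck 3, flow now 23.
No augmenting path remains; maximum flow = 23.
In the residual graph, reachable from S: {S, A, B, C, D, E, H}.
Min-cut edges: D→G (3), E→F (9), H→T (11); capacity 3 + 9 + 11 = 23.
This cut is saturated, so no flow can exceed 23.

23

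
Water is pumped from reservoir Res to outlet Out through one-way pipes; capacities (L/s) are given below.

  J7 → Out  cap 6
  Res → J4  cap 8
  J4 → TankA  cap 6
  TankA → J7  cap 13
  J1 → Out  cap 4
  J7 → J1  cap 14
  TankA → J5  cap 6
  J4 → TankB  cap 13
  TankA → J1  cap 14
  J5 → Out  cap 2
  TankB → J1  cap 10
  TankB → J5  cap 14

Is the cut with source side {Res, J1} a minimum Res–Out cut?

No — its capacity is 12, but the minimum cut has capacity 8.

Given cut capacity: 8 + 4 = 12.
Augment Res→J4→TankB→J5→Out: bottleneck 2, flow now 2.
Augment Res→J4→TankB→J1→Out: bottleneck 4, flow now 6.
Augment Res→J4→TankA→J7→Out: bottleneck 2, flow now 8.
No augmenting path remains; maximum flow = 8.
In the residual graph, reachable from Res: {Res}.
Min-cut edges: Res→J4 (8); capacity 8 = 8.
Cut capacity 12 exceeds the max flow 8, so it is not minimum.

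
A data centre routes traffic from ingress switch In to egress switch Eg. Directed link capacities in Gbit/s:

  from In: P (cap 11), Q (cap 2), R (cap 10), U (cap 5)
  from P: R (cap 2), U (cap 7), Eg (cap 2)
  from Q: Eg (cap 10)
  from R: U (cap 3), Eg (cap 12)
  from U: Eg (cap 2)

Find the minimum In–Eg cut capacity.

Augment In→P→Eg: bottleneck 2, flow now 2.
Augment In→Q→Eg: bottleneck 2, flow now 4.
Augment In→R→Eg: bottleneck 10, flow now 14.
Augment In→U→Eg: bottleneck 2, flow now 16.
Augment In→P→R→Eg: bottleneck 2, flow now 18.
No augmenting path remains; maximum flow = 18.
By max-flow min-cut, the minimum cut capacity equals the max flow.
In the residual graph, reachable from In: {In, P, U}.
Min-cut edges: In→Q (2), In→R (10), P→R (2), P→Eg (2), U→Eg (2); capacity 2 + 10 + 2 + 2 + 2 = 18.

18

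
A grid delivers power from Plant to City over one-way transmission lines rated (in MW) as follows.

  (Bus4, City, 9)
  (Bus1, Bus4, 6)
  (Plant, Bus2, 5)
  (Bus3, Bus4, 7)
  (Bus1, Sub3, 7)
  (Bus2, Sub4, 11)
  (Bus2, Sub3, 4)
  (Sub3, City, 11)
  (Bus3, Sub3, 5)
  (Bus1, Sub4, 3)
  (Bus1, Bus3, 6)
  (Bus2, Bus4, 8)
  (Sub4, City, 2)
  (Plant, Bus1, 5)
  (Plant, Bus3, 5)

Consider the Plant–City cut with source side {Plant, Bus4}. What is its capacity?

24

Edges leaving {Plant, Bus4}: Plant→Bus1 (5), Plant→Bus2 (5), Plant→Bus3 (5), Bus4→City (9).
Cut capacity = 5 + 5 + 5 + 9 = 24.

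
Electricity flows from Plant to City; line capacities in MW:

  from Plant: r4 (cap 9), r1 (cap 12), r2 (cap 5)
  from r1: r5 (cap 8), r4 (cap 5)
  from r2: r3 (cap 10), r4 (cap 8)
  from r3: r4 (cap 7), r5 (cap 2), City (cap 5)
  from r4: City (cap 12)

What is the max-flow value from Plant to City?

17

Augment Plant→r4→City: bottleneck 9, flow now 9.
Augment Plant→r1→r4→City: bottleneck 3, flow now 12.
Augment Plant→r2→r3→City: bottleneck 5, flow now 17.
No augmenting path remains; maximum flow = 17.
In the residual graph, reachable from Plant: {Plant, r1, r4, r5}.
Min-cut edges: Plant→r2 (5), r4→City (12); capacity 5 + 12 = 17.
This cut is saturated, so no flow can exceed 17.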